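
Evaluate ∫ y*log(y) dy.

Use integration by parts with u = log(y), dv = y dy.
Then du = 1/y dy and v = y**2/2.

y**2*log(y)/2 - y**2/4 + C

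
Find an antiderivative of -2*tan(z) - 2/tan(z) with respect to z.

Let u = tan(z), so du = (tan(z)**2 + 1) dz.
Rewriting, the integral becomes -2·∫ 1/u du = -2·log(u).
Substituting back, u = tan(z).

-2*log(tan(z)) + C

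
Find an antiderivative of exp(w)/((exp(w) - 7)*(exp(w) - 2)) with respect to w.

log(exp(w) - 7)/5 - log(exp(w) - 2)/5 + C

Let u = e^w, du = e^w dw.
The integral becomes ∫ du/((u-2)(u-7)); decompose into partial fractions.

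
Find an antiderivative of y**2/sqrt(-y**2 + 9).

-y*sqrt(-y**2 + 9)/2 + 9*asin(y/3)/2 + C

Substitute y = 3·sin(θ), so dy = 3·cos(θ) dθ and the radical becomes sqrt(-y**2 + 9) = 3·cos(θ) by the Pythagorean identity.
Integrate the resulting trig expression in θ, then back-substitute θ = asin(y/3), sin(θ) = y/3, cos(θ) = sqrt(-y**2 + 9)/3 (absorbing any constant into C).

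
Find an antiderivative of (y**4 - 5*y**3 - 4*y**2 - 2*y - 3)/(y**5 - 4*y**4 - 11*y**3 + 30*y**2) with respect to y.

-31*log(y)/300 - 113*log(y - 5)/600 + 47*log(y - 2)/60 + 61*log(y + 3)/120 + 1/(10*y) + C

Factor the denominator: y**2*(y - 5)*(y - 2)*(y + 3).
Partial-fraction decomposition: 61/(120*(y + 3)) + 47/(60*(y - 2)) - 113/(600*(y - 5)) - 31/(300*y) - 1/(10*y**2).
Integrate each term; A/(y−a) gives A·log|y−a|; A/(y−a)² gives −A/(y−a).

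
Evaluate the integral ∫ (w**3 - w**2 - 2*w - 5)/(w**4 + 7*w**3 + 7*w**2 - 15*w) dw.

Factor the denominator: w*(w - 1)*(w + 3)*(w + 5).
Partial-fraction decomposition: 29/(12*(w + 5)) - 35/(24*(w + 3)) - 7/(24*(w - 1)) + 1/(3*w).
Integrate each term: A/(w−a) contributes A·log|w−a|.

log(w)/3 - 7*log(w - 1)/24 - 35*log(w + 3)/24 + 29*log(w + 5)/12 + C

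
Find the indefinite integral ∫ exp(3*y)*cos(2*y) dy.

Let I denote the integral. Integrate by parts with u = cos(2*y), dv = exp(3*y) dy, so v = exp(3*y)/3: I = exp(3*y)*cos(2*y)/3 + (2/3)·∫ exp(3*y)*sin(2*y) dy.
Apply parts again with u = sin(2*y), dv = exp(3*y) dy: ∫ exp(3*y)*sin(2*y) dy = exp(3*y)*sin(2*y)/3 − (2/3)·I. Substituting back brings back I: I = 2*exp(3*y)*sin(2*y)/9 + exp(3*y)*cos(2*y)/3 − (4/9)·I.
Solving for I: (1 + 4/9)·I equals the remaining terms, so I = (9/13)·(2*exp(3*y)*sin(2*y)/9 + exp(3*y)*cos(2*y)/3).

2*exp(3*y)*sin(2*y)/13 + 3*exp(3*y)*cos(2*y)/13 + C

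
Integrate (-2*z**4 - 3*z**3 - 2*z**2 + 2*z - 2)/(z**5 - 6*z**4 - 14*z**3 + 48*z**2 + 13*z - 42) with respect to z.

-5917*log(z - 7)/2400 + 62*log(z - 2)/75 - 7*log(z - 1)/48 + 5*log(z + 1)/96 - 107*log(z + 3)/400 + C

Factor the denominator: (z - 7)*(z - 2)*(z - 1)*(z + 1)*(z + 3).
Partial-fraction decomposition: -107/(400*(z + 3)) + 5/(96*(z + 1)) - 7/(48*(z - 1)) + 62/(75*(z - 2)) - 5917/(2400*(z - 7)).
Integrate each term: A/(z−a) contributes A·log|z−a|.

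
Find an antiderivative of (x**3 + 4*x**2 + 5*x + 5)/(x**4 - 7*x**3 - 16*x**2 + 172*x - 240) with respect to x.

395*log(x - 6)/88 - 17*log(x - 4)/4 + 39*log(x - 2)/56 + 5*log(x + 5)/77 + C

Factor the denominator: (x - 6)*(x - 4)*(x - 2)*(x + 5).
Partial-fraction decomposition: 5/(77*(x + 5)) + 39/(56*(x - 2)) - 17/(4*(x - 4)) + 395/(88*(x - 6)).
Integrate each term: A/(x−a) contributes A·log|x−a|.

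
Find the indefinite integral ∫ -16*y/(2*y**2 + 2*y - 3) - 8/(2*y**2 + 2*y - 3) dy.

Let u = 2*y**2 + 2*y - 3, so du = (4*y + 2) dy.
Rewriting, the integral becomes -4·∫ 1/u du = -4·log(u).
Substituting back, u = 2*y**2 + 2*y - 3.

-4*log(2*y**2 + 2*y - 3) + C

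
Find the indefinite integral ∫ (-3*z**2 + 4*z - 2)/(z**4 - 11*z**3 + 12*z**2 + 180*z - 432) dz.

79*log(z - 6)/450 - 17*log(z - 3)/63 + 33*log(z + 4)/350 + 43/(15*z - 90) + C

Factor the denominator: (z - 6)**2*(z - 3)*(z + 4).
Partial-fraction decomposition: 33/(350*(z + 4)) - 17/(63*(z - 3)) + 79/(450*(z - 6)) - 43/(15*(z - 6)**2).
Integrate each term; A/(z−a) gives A·log|z−a|; A/(z−a)² gives −A/(z−a).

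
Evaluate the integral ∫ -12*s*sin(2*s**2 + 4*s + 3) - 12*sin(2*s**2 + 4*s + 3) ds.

3*cos(2*s**2 + 4*s + 3) + C

Let u = 2*s**2 + 4*s + 3, so du = (4*s + 4) ds.
Rewriting, the integral becomes -3·∫ sin(u) du = -3·-cos(u).
Substituting back, u = 2*s**2 + 4*s + 3.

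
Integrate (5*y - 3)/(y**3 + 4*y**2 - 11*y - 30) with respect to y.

Factor the denominator: (y - 3)*(y + 2)*(y + 5).
Partial-fraction decomposition: -7/(6*(y + 5)) + 13/(15*(y + 2)) + 3/(10*(y - 3)).
Integrate each term: A/(y−a) contributes A·log|y−a|.

3*log(y - 3)/10 + 13*log(y + 2)/15 - 7*log(y + 5)/6 + C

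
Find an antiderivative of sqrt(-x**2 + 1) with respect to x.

x*sqrt(-x**2 + 1)/2 + asin(x)/2 + C

Substitute x = sin(θ), so dx = cos(θ) dθ and the radical becomes sqrt(-x**2 + 1) = cos(θ) by the Pythagorean identity.
Integrate the resulting trig expression in θ, then back-substitute θ = asin(x), sin(θ) = x, cos(θ) = sqrt(-x**2 + 1) (absorbing any constant into C).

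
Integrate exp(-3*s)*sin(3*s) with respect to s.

Let I denote the integral. Integrate by parts with u = sin(3*s), dv = exp(-3*s) ds, so v = -exp(-3*s)/3: I = -exp(-3*s)*sin(3*s)/3 + ∫ exp(-3*s)*cos(3*s) ds.
Apply parts again with u = cos(3*s), dv = exp(-3*s) ds: ∫ exp(-3*s)*cos(3*s) ds = -exp(-3*s)*cos(3*s)/3 − I. Substituting back brings back I: I = -exp(-3*s)*sin(3*s)/3 - exp(-3*s)*cos(3*s)/3 − I.
Solving for I: (1 + 1)·I equals the remaining terms, so I = (1/2)·(-exp(-3*s)*sin(3*s)/3 - exp(-3*s)*cos(3*s)/3).

-exp(-3*s)*sin(3*s)/6 - exp(-3*s)*cos(3*s)/6 + C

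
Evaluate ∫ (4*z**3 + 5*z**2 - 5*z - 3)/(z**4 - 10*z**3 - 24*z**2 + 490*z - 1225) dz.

1579*log(z - 7)/56 - 2375*log(z - 5)/96 + 365*log(z + 7)/672 + 199/(8*z - 40) + C

Factor the denominator: (z - 7)*(z - 5)**2*(z + 7).
Partial-fraction decomposition: 365/(672*(z + 7)) - 2375/(96*(z - 5)) - 199/(8*(z - 5)**2) + 1579/(56*(z - 7)).
Integrate each term; A/(z−a) gives A·log|z−a|; A/(z−a)² gives −A/(z−a).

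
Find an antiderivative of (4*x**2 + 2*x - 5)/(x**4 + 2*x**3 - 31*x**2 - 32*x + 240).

Factor the denominator: (x - 4)*(x - 3)*(x + 4)*(x + 5).
Partial-fraction decomposition: -85/(72*(x + 5)) + 51/(56*(x + 4)) - 37/(56*(x - 3)) + 67/(72*(x - 4)).
Integrate each term: A/(x−a) contributes A·log|x−a|.

67*log(x - 4)/72 - 37*log(x - 3)/56 + 51*log(x + 4)/56 - 85*log(x + 5)/72 + C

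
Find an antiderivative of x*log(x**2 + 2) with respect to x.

x**2*log(x**2 + 2)/2 - x**2/2 + log(x**2 + 2) + C

Let u = x**2 + 2, so du = (2*x) dx.
The integral becomes (1/2)·∫ log(u) du; integrate by parts with u′=log(u), dv′=du.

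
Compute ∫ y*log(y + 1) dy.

y**2*log(y + 1)/2 - y**2/4 + y/2 - log(y + 1)/2 + C

Use integration by parts with u = log(y + 1), dv = y dy.
Then du = 1/(y + 1) dy and v = y**2/2.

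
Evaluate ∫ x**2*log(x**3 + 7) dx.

Let u = x**3 + 7, so du = (3*x**2) dx.
The integral becomes (1/3)·∫ log(u) du; integrate by parts with u′=log(u), dv′=du.

x**3*log(x**3 + 7)/3 - x**3/3 + 7*log(x**3 + 7)/3 + C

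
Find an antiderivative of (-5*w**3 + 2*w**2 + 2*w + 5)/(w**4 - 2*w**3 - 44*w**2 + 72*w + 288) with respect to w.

-991*log(w - 6)/192 + 55*log(w - 4)/24 + 49*log(w + 2)/192 - 229*log(w + 6)/96 + C

Factor the denominator: (w - 6)*(w - 4)*(w + 2)*(w + 6).
Partial-fraction decomposition: -229/(96*(w + 6)) + 49/(192*(w + 2)) + 55/(24*(w - 4)) - 991/(192*(w - 6)).
Integrate each term: A/(w−a) contributes A·log|w−a|.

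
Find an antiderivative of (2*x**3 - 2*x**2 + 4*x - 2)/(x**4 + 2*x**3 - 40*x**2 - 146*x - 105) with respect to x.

307*log(x - 7)/480 + 5*log(x + 1)/32 - 43*log(x + 3)/20 + 161*log(x + 5)/48 + C

Factor the denominator: (x - 7)*(x + 1)*(x + 3)*(x + 5).
Partial-fraction decomposition: 161/(48*(x + 5)) - 43/(20*(x + 3)) + 5/(32*(x + 1)) + 307/(480*(x - 7)).
Integrate each term: A/(x−a) contributes A·log|x−a|.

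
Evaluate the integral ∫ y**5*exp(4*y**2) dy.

(8*y**4 - 4*y**2 + 1)*exp(4*y**2)/64 + C

Let u = y², du = 2y dy; rewrite as (1/2)∫ u^2·exp(4u) du.
Now integrate by parts 2 times.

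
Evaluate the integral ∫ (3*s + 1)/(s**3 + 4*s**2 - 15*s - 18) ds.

Factor the denominator: (s - 3)*(s + 1)*(s + 6).
Partial-fraction decomposition: -17/(45*(s + 6)) + 1/(10*(s + 1)) + 5/(18*(s - 3)).
Integrate each term: A/(s−a) contributes A·log|s−a|.

5*log(s - 3)/18 + log(s + 1)/10 - 17*log(s + 6)/45 + C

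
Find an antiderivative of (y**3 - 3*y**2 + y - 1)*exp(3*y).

(9*y**3 - 36*y**2 + 33*y - 20)*exp(3*y)/27 + C

Use integration by parts with u = y**3 - 3*y**2 + y - 1, dv = exp(3*y) dy, so v = exp(3*y)/3.
Apply parts 3 times (tabular method): alternate signs, differentiate u down to 0, integrate dv up.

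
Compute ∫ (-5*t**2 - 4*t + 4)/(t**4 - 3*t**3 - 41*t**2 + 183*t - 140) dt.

-47*log(t - 5)/16 + 92*log(t - 4)/33 - 5*log(t - 1)/96 + 71*log(t + 7)/352 + C

Factor the denominator: (t - 5)*(t - 4)*(t - 1)*(t + 7).
Partial-fraction decomposition: 71/(352*(t + 7)) - 5/(96*(t - 1)) + 92/(33*(t - 4)) - 47/(16*(t - 5)).
Integrate each term: A/(t−a) contributes A·log|t−a|.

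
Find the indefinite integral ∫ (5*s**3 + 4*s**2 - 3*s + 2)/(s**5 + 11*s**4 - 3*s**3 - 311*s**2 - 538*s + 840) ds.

89*log(s - 5)/594 - log(s - 1)/140 - 121*log(s + 4)/135 + 458*log(s + 6)/77 - 187*log(s + 7)/36 + C

Factor the denominator: (s - 5)*(s - 1)*(s + 4)*(s + 6)*(s + 7).
Partial-fraction decomposition: -187/(36*(s + 7)) + 458/(77*(s + 6)) - 121/(135*(s + 4)) - 1/(140*(s - 1)) + 89/(594*(s - 5)).
Integrate each term: A/(s−a) contributes A·log|s−a|.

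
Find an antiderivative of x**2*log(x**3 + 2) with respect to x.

x**3*log(x**3 + 2)/3 - x**3/3 + 2*log(x**3 + 2)/3 + C

Let u = x**3 + 2, so du = (3*x**2) dx.
The integral becomes (1/3)·∫ log(u) du; integrate by parts with u′=log(u), dv′=du.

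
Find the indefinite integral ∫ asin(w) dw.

w*asin(w) + sqrt(-w**2 + 1) + C

Use integration by parts with u = arcsin(w), dv = dw.
Then du = 1/sqrt(-w**2 + 1) dw.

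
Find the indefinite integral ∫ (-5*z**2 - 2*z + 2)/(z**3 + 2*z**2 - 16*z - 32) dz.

-43*log(z - 4)/24 + 7*log(z + 2)/6 - 35*log(z + 4)/8 + C

Factor the denominator: (z - 4)*(z + 2)*(z + 4).
Partial-fraction decomposition: -35/(8*(z + 4)) + 7/(6*(z + 2)) - 43/(24*(z - 4)).
Integrate each term: A/(z−a) contributes A·log|z−a|.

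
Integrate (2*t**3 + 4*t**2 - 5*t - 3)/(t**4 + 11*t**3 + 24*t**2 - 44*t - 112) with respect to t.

Factor the denominator: (t - 2)*(t + 2)*(t + 4)*(t + 7).
Partial-fraction decomposition: 458/(135*(t + 7)) - 47/(36*(t + 4)) - 7/(40*(t + 2)) + 19/(216*(t - 2)).
Integrate each term: A/(t−a) contributes A·log|t−a|.

19*log(t - 2)/216 - 7*log(t + 2)/40 - 47*log(t + 4)/36 + 458*log(t + 7)/135 + C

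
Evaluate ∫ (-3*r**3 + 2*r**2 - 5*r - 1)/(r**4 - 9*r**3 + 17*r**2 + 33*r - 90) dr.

-351*log(r - 5)/28 + 977*log(r - 3)/100 - 41*log(r + 2)/175 - 79/(10*r - 30) + C

Factor the denominator: (r - 5)*(r - 3)**2*(r + 2).
Partial-fraction decomposition: -41/(175*(r + 2)) + 977/(100*(r - 3)) + 79/(10*(r - 3)**2) - 351/(28*(r - 5)).
Integrate each term; A/(r−a) gives A·log|r−a|; A/(r−a)² gives −A/(r−a).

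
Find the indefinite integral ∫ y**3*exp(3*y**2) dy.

Let u = y², du = 2y dy; rewrite as (1/2)∫ u^1·exp(3u) du.
Now integrate by parts 1 time.

(3*y**2 - 1)*exp(3*y**2)/18 + C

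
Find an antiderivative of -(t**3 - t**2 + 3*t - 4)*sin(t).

Use integration by parts with u = t**3 - t**2 + 3*t - 4, dv = -sin(t) dt, so v = cos(t).
Apply parts 3 times (tabular method): alternate signs, differentiate u down to 0, integrate dv up.

t**3*cos(t) - 3*t**2*sin(t) - t**2*cos(t) + 2*t*sin(t) - 3*t*cos(t) + 3*sin(t) - 2*cos(t) + C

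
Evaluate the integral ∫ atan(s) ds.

Use integration by parts with u = arctan(s), dv = ds.
Then du = 1/(s**2 + 1) ds.

s*atan(s) - log(s**2 + 1)/2 + C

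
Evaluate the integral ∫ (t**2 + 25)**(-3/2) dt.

t/(25*sqrt(t**2 + 25)) + C

Substitute t = 5·tan(θ), so dt = 5·sec(θ)^2 dθ and the radical becomes sqrt(t**2 + 25) = 5·sec(θ) by the Pythagorean identity.
Integrate the resulting trig expression in θ, then back-substitute tan(θ) = t/5, sec(θ) = sqrt(t**2 + 25)/5 (absorbing any constant into C).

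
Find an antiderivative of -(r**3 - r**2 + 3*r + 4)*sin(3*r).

Use integration by parts with u = r**3 - r**2 + 3*r + 4, dv = -sin(3*r) dr, so v = cos(3*r)/3.
Apply parts 3 times (tabular method): alternate signs, differentiate u down to 0, integrate dv up.

r**3*cos(3*r)/3 - r**2*sin(3*r)/3 - r**2*cos(3*r)/3 + 2*r*sin(3*r)/9 + 7*r*cos(3*r)/9 - 7*sin(3*r)/27 + 38*cos(3*r)/27 + C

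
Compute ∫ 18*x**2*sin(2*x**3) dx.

Let u = 2*x**3, so du = (6*x**2) dx.
Rewriting, the integral becomes 3·∫ sin(u) du = 3·-cos(u).
Substituting back, u = 2*x**3.

-3*cos(2*x**3) + C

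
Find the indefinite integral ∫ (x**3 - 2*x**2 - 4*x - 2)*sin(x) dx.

-x**3*cos(x) + 3*x**2*sin(x) + 2*x**2*cos(x) - 4*x*sin(x) + 10*x*cos(x) - 10*sin(x) - 2*cos(x) + C

Use integration by parts with u = x**3 - 2*x**2 - 4*x - 2, dv = sin(x) dx, so v = -cos(x).
Apply parts 3 times (tabular method): alternate signs, differentiate u down to 0, integrate dv up.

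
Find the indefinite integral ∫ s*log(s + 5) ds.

s**2*log(s + 5)/2 - s**2/4 + 5*s/2 - 25*log(s + 5)/2 + C

Use integration by parts with u = log(s + 5), dv = s ds.
Then du = 1/(s + 5) ds and v = s**2/2.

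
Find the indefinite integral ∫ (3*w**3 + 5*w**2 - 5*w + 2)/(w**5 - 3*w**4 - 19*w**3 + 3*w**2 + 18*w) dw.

Factor the denominator: w*(w - 6)*(w - 1)*(w + 1)*(w + 3).
Partial-fraction decomposition: -19/(216*(w + 3)) - 9/(28*(w + 1)) - 1/(8*(w - 1)) + 80/(189*(w - 6)) + 1/(9*w).
Integrate each term: A/(w−a) contributes A·log|w−a|.

log(w)/9 + 80*log(w - 6)/189 - log(w - 1)/8 - 9*log(w + 1)/28 - 19*log(w + 3)/216 + C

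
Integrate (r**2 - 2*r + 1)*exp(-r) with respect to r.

(-r**2 - 1)*exp(-r) + C

Use integration by parts with u = r**2 - 2*r + 1, dv = exp(-r) dr, so v = -exp(-r).
Apply parts 2 times (tabular method): alternate signs, differentiate u down to 0, integrate dv up.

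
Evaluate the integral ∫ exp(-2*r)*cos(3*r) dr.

3*exp(-2*r)*sin(3*r)/13 - 2*exp(-2*r)*cos(3*r)/13 + C

Let I denote the integral. Integrate by parts with u = cos(3*r), dv = exp(-2*r) dr, so v = -exp(-2*r)/2: I = -exp(-2*r)*cos(3*r)/2 − (3/2)·∫ exp(-2*r)*sin(3*r) dr.
Apply parts again with u = sin(3*r), dv = exp(-2*r) dr: ∫ exp(-2*r)*sin(3*r) dr = -exp(-2*r)*sin(3*r)/2 + (3/2)·I. Substituting back brings back I: I = 3*exp(-2*r)*sin(3*r)/4 - exp(-2*r)*cos(3*r)/2 − (9/4)·I.
Solving for I: (1 + 9/4)·I equals the remaining terms, so I = (4/13)·(3*exp(-2*r)*sin(3*r)/4 - exp(-2*r)*cos(3*r)/2).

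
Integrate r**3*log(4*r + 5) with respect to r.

Use integration by parts with u = log(4*r + 5), dv = r**3 dr.
Then du = 4/(4*r + 5) dr and v = r**4/4.

r**4*log(4*r + 5)/4 - r**4/16 + 5*r**3/48 - 25*r**2/128 + 125*r/256 - 625*log(4*r + 5)/1024 + C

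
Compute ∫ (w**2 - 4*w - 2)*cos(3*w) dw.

w**2*sin(3*w)/3 - 4*w*sin(3*w)/3 + 2*w*cos(3*w)/9 - 20*sin(3*w)/27 - 4*cos(3*w)/9 + C

Use integration by parts with u = w**2 - 4*w - 2, dv = cos(3*w) dw, so v = sin(3*w)/3.
Apply parts 2 times (tabular method): alternate signs, differentiate u down to 0, integrate dv up.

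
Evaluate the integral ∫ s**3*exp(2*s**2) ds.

Let u = s², du = 2s ds; rewrite as (1/2)∫ u^1·exp(2u) du.
Now integrate by parts 1 time.

(2*s**2 - 1)*exp(2*s**2)/8 + C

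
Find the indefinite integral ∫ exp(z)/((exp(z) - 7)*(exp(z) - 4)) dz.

Let u = e^z, du = e^z dz.
The integral becomes ∫ du/((u-7)(u-4)); decompose into partial fractions.

log(exp(z) - 7)/3 - log(exp(z) - 4)/3 + C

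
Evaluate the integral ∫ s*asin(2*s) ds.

Use integration by parts with u = arcsin(2*s), dv = s ds.
Then du = 2/sqrt(-4*s**2 + 1) ds.

s**2*asin(2*s)/2 + s*sqrt(-4*s**2 + 1)/8 - asin(2*s)/16 + C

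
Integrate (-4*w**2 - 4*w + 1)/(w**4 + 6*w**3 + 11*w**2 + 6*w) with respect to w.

Factor the denominator: w*(w + 1)*(w + 2)*(w + 3).
Partial-fraction decomposition: 23/(6*(w + 3)) - 7/(2*(w + 2)) - 1/(2*(w + 1)) + 1/(6*w).
Integrate each term: A/(w−a) contributes A·log|w−a|.

log(w)/6 - log(w + 1)/2 - 7*log(w + 2)/2 + 23*log(w + 3)/6 + C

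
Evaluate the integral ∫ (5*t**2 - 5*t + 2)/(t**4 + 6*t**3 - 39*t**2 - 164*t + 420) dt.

Factor the denominator: (t - 5)*(t - 2)*(t + 6)*(t + 7).
Partial-fraction decomposition: -47/(18*(t + 7)) + 53/(22*(t + 6)) - 1/(18*(t - 2)) + 17/(66*(t - 5)).
Integrate each term: A/(t−a) contributes A·log|t−a|.

17*log(t - 5)/66 - log(t - 2)/18 + 53*log(t + 6)/22 - 47*log(t + 7)/18 + C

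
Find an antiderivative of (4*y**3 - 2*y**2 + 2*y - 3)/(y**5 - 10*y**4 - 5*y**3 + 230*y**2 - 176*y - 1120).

Factor the denominator: (y - 7)*(y - 5)*(y - 4)*(y + 2)*(y + 4).
Partial-fraction decomposition: -299/(1584*(y + 4)) + 47/(756*(y + 2)) + 229/(144*(y - 4)) - 457/(126*(y - 5)) + 1285/(594*(y - 7)).
Integrate each term: A/(y−a) contributes A·log|y−a|.

1285*log(y - 7)/594 - 457*log(y - 5)/126 + 229*log(y - 4)/144 + 47*log(y + 2)/756 - 299*log(y + 4)/1584 + C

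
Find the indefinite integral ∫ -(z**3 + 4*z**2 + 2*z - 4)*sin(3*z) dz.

Use integration by parts with u = z**3 + 4*z**2 + 2*z - 4, dv = -sin(3*z) dz, so v = cos(3*z)/3.
Apply parts 3 times (tabular method): alternate signs, differentiate u down to 0, integrate dv up.

z**3*cos(3*z)/3 - z**2*sin(3*z)/3 + 4*z**2*cos(3*z)/3 - 8*z*sin(3*z)/9 + 4*z*cos(3*z)/9 - 4*sin(3*z)/27 - 44*cos(3*z)/27 + C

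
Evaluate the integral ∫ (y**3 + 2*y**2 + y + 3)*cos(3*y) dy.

y**3*sin(3*y)/3 + 2*y**2*sin(3*y)/3 + y**2*cos(3*y)/3 + y*sin(3*y)/9 + 4*y*cos(3*y)/9 + 23*sin(3*y)/27 + cos(3*y)/27 + C

Use integration by parts with u = y**3 + 2*y**2 + y + 3, dv = cos(3*y) dy, so v = sin(3*y)/3.
Apply parts 3 times (tabular method): alternate signs, differentiate u down to 0, integrate dv up.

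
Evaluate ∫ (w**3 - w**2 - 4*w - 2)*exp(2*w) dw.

Use integration by parts with u = w**3 - w**2 - 4*w - 2, dv = exp(2*w) dw, so v = exp(2*w)/2.
Apply parts 3 times (tabular method): alternate signs, differentiate u down to 0, integrate dv up.

(4*w**3 - 10*w**2 - 6*w - 5)*exp(2*w)/8 + C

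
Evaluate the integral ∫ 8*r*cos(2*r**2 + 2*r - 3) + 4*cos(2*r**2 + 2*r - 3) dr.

2*sin(2*r**2 + 2*r - 3) + C

Let u = 2*r**2 + 2*r - 3, so du = (4*r + 2) dr.
Rewriting, the integral becomes 2·∫ cos(u) du = 2·sin(u).
Substituting back, u = 2*r**2 + 2*r - 3.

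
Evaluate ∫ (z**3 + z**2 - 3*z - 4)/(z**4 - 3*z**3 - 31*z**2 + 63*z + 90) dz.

Factor the denominator: (z - 6)*(z - 3)*(z + 1)*(z + 5).
Partial-fraction decomposition: 89/(352*(z + 5)) - 1/(112*(z + 1)) - 23/(96*(z - 3)) + 230/(231*(z - 6)).
Integrate each term: A/(z−a) contributes A·log|z−a|.

230*log(z - 6)/231 - 23*log(z - 3)/96 - log(z + 1)/112 + 89*log(z + 5)/352 + C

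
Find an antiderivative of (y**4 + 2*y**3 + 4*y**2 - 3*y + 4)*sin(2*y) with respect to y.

Use integration by parts with u = y**4 + 2*y**3 + 4*y**2 - 3*y + 4, dv = sin(2*y) dy, so v = -cos(2*y)/2.
Apply parts 4 times (tabular method): alternate signs, differentiate u down to 0, integrate dv up.

-y**4*cos(2*y)/2 + y**3*sin(2*y) - y**3*cos(2*y) + 3*y**2*sin(2*y)/2 - y**2*cos(2*y)/2 + y*sin(2*y)/2 + 3*y*cos(2*y) - 3*sin(2*y)/2 - 7*cos(2*y)/4 + C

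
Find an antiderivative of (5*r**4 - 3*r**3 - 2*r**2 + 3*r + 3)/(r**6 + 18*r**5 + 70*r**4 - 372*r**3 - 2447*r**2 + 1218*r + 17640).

119*log(r - 4)/1210 - 53*log(r - 3)/1200 + 191*log(r + 5)/16 - 2347*log(r + 6)/30 + 200381*log(r + 7)/3025 - 6459/(110*r + 770) + C

Factor the denominator: (r - 4)*(r - 3)*(r + 5)*(r + 6)*(r + 7)**2.
Partial-fraction decomposition: 200381/(3025*(r + 7)) + 6459/(110*(r + 7)**2) - 2347/(30*(r + 6)) + 191/(16*(r + 5)) - 53/(1200*(r - 3)) + 119/(1210*(r - 4)).
Integrate each term; A/(r−a) gives A·log|r−a|; A/(r−a)² gives −A/(r−a).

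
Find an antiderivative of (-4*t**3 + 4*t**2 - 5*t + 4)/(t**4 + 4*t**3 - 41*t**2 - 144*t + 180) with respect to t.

-373*log(t - 6)/330 + log(t - 1)/210 + 629*log(t + 5)/66 - 521*log(t + 6)/42 + C

Factor the denominator: (t - 6)*(t - 1)*(t + 5)*(t + 6).
Partial-fraction decomposition: -521/(42*(t + 6)) + 629/(66*(t + 5)) + 1/(210*(t - 1)) - 373/(330*(t - 6)).
Integrate each term: A/(t−a) contributes A·log|t−a|.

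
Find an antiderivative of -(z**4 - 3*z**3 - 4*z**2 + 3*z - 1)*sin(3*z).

z**4*cos(3*z)/3 - 4*z**3*sin(3*z)/9 - z**3*cos(3*z) + z**2*sin(3*z) - 16*z**2*cos(3*z)/9 + 32*z*sin(3*z)/27 + 5*z*cos(3*z)/3 - 5*sin(3*z)/9 + 5*cos(3*z)/81 + C

Use integration by parts with u = z**4 - 3*z**3 - 4*z**2 + 3*z - 1, dv = -sin(3*z) dz, so v = cos(3*z)/3.
Apply parts 4 times (tabular method): alternate signs, differentiate u down to 0, integrate dv up.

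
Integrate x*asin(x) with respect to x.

Use integration by parts with u = arcsin(x), dv = x dx.
Then du = 1/sqrt(-x**2 + 1) dx.

x**2*asin(x)/2 + x*sqrt(-x**2 + 1)/4 - asin(x)/4 + C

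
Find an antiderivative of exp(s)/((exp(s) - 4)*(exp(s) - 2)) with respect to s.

log(exp(s) - 4)/2 - log(exp(s) - 2)/2 + C

Let u = e^s, du = e^s ds.
The integral becomes ∫ du/((u-4)(u-2)); decompose into partial fractions.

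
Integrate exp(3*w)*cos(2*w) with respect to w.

2*exp(3*w)*sin(2*w)/13 + 3*exp(3*w)*cos(2*w)/13 + C

Let I denote the integral. Integrate by parts with u = cos(2*w), dv = exp(3*w) dw, so v = exp(3*w)/3: I = exp(3*w)*cos(2*w)/3 + (2/3)·∫ exp(3*w)*sin(2*w) dw.
Apply parts again with u = sin(2*w), dv = exp(3*w) dw: ∫ exp(3*w)*sin(2*w) dw = exp(3*w)*sin(2*w)/3 − (2/3)·I. Substituting back brings back I: I = 2*exp(3*w)*sin(2*w)/9 + exp(3*w)*cos(2*w)/3 − (4/9)·I.
Solving for I: (1 + 4/9)·I equals the remaining terms, so I = (9/13)·(2*exp(3*w)*sin(2*w)/9 + exp(3*w)*cos(2*w)/3).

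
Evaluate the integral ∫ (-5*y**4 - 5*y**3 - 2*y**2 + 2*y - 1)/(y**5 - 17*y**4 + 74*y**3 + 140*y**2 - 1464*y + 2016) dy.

Factor the denominator: (y - 7)*(y - 6)**2*(y - 2)*(y + 4).
Partial-fraction decomposition: -91/(600*(y + 4)) + 25/(96*(y - 2)) + 196713/(800*(y - 6)) + 7621/(40*(y - 6)**2) - 251/(y - 7).
Integrate each term; A/(y−a) gives A·log|y−a|; A/(y−a)² gives −A/(y−a).

-251*log(y - 7) + 196713*log(y - 6)/800 + 25*log(y - 2)/96 - 91*log(y + 4)/600 - 7621/(40*y - 240) + C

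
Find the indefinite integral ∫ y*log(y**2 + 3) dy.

y**2*log(y**2 + 3)/2 - y**2/2 + 3*log(y**2 + 3)/2 + C

Let u = y**2 + 3, so du = (2*y) dy.
The integral becomes (1/2)·∫ log(u) du; integrate by parts with u′=log(u), dv′=du.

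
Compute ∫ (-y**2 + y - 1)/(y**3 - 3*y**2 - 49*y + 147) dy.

Factor the denominator: (y - 7)*(y - 3)*(y + 7).
Partial-fraction decomposition: -57/(140*(y + 7)) + 7/(40*(y - 3)) - 43/(56*(y - 7)).
Integrate each term: A/(y−a) contributes A·log|y−a|.

-43*log(y - 7)/56 + 7*log(y - 3)/40 - 57*log(y + 7)/140 + C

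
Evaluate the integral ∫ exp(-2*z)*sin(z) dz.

-2*exp(-2*z)*sin(z)/5 - exp(-2*z)*cos(z)/5 + C

Let I denote the integral. Integrate by parts with u = sin(z), dv = exp(-2*z) dz, so v = -exp(-2*z)/2: I = -exp(-2*z)*sin(z)/2 + (1/2)·∫ exp(-2*z)*cos(z) dz.
Apply parts again with u = cos(z), dv = exp(-2*z) dz: ∫ exp(-2*z)*cos(z) dz = -exp(-2*z)*cos(z)/2 − (1/2)·I. Substituting back brings back I: I = -exp(-2*z)*sin(z)/2 - exp(-2*z)*cos(z)/4 − (1/4)·I.
Solving for I: (1 + 1/4)·I equals the remaining terms, so I = (4/5)·(-exp(-2*z)*sin(z)/2 - exp(-2*z)*cos(z)/4).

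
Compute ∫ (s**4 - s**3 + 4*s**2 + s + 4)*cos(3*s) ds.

Use integration by parts with u = s**4 - s**3 + 4*s**2 + s + 4, dv = cos(3*s) ds, so v = sin(3*s)/3.
Apply parts 4 times (tabular method): alternate signs, differentiate u down to 0, integrate dv up.

s**4*sin(3*s)/3 - s**3*sin(3*s)/3 + 4*s**3*cos(3*s)/9 + 8*s**2*sin(3*s)/9 - s**2*cos(3*s)/3 + 5*s*sin(3*s)/9 + 16*s*cos(3*s)/27 + 92*sin(3*s)/81 + 5*cos(3*s)/27 + C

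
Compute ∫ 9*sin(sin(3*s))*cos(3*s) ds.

Let u = sin(3*s), so du = (3*cos(3*s)) ds.
Rewriting, the integral becomes 3·∫ sin(u) du = 3·-cos(u).
Substituting back, u = sin(3*s).

-3*cos(sin(3*s)) + C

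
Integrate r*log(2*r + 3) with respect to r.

Use integration by parts with u = log(2*r + 3), dv = r dr.
Then du = 2/(2*r + 3) dr and v = r**2/2.

r**2*log(2*r + 3)/2 - r**2/4 + 3*r/4 - 9*log(2*r + 3)/8 + C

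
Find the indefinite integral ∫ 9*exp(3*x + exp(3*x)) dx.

3*exp(exp(3*x)) + C

Let u = exp(3*x), so du = (3*exp(3*x)) dx.
Rewriting, the integral becomes 3·∫ e^u du = 3·e^u.
Substituting back, u = exp(3*x).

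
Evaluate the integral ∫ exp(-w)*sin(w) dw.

Let I denote the integral. Integrate by parts with u = sin(w), dv = exp(-w) dw, so v = -exp(-w): I = -exp(-w)*sin(w) + ∫ exp(-w)*cos(w) dw.
Apply parts again with u = cos(w), dv = exp(-w) dw: ∫ exp(-w)*cos(w) dw = -exp(-w)*cos(w) − I. Substituting back brings back I: I = -exp(-w)*sin(w) - exp(-w)*cos(w) − I.
Solving for I: (1 + 1)·I equals the remaining terms, so I = (1/2)·(-exp(-w)*sin(w) - exp(-w)*cos(w)).

-exp(-w)*sin(w)/2 - exp(-w)*cos(w)/2 + C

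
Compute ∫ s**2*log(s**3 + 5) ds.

Let u = s**3 + 5, so du = (3*s**2) ds.
The integral becomes (1/3)·∫ log(u) du; integrate by parts with u′=log(u), dv′=du.

s**3*log(s**3 + 5)/3 - s**3/3 + 5*log(s**3 + 5)/3 + C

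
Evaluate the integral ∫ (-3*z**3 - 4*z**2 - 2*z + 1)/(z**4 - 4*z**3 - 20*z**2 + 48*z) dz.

log(z)/48 - 803*log(z - 6)/240 + 43*log(z - 2)/48 - 137*log(z + 4)/240 + C

Factor the denominator: z*(z - 6)*(z - 2)*(z + 4).
Partial-fraction decomposition: -137/(240*(z + 4)) + 43/(48*(z - 2)) - 803/(240*(z - 6)) + 1/(48*z).
Integrate each term: A/(z−a) contributes A·log|z−a|.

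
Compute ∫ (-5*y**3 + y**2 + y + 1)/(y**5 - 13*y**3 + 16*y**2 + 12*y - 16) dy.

Factor the denominator: (y - 2)**2*(y - 1)*(y + 1)*(y + 4).
Partial-fraction decomposition: 37/(60*(y + 4)) - 1/(9*(y + 1)) - 1/(5*(y - 1)) - 11/(36*(y - 2)) - 11/(6*(y - 2)**2).
Integrate each term; A/(y−a) gives A·log|y−a|; A/(y−a)² gives −A/(y−a).

-11*log(y - 2)/36 - log(y - 1)/5 - log(y + 1)/9 + 37*log(y + 4)/60 + 11/(6*y - 12) + C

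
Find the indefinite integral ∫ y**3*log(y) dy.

y**4*log(y)/4 - y**4/16 + C

Use integration by parts with u = log(y), dv = y**3 dy.
Then du = 1/y dy and v = y**4/4.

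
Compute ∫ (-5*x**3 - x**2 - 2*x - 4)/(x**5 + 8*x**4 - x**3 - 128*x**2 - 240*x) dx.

Factor the denominator: x*(x - 4)*(x + 3)*(x + 4)*(x + 5).
Partial-fraction decomposition: 101/(15*(x + 5)) - 77/(8*(x + 4)) + 64/(21*(x + 3)) - 29/(168*(x - 4)) + 1/(60*x).
Integrate each term: A/(x−a) contributes A·log|x−a|.

log(x)/60 - 29*log(x - 4)/168 + 64*log(x + 3)/21 - 77*log(x + 4)/8 + 101*log(x + 5)/15 + C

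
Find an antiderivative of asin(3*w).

Use integration by parts with u = arcsin(3*w), dv = dw.
Then du = 3/sqrt(-9*w**2 + 1) dw.

w*asin(3*w) + sqrt(-9*w**2 + 1)/3 + C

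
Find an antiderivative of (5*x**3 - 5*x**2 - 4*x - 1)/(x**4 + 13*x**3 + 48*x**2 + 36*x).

-log(x)/36 + 7*log(x + 1)/25 + 4273*log(x + 6)/900 + 1237/(30*x + 180) + C

Factor the denominator: x*(x + 1)*(x + 6)**2.
Partial-fraction decomposition: 4273/(900*(x + 6)) - 1237/(30*(x + 6)**2) + 7/(25*(x + 1)) - 1/(36*x).
Integrate each term; A/(x−a) gives A·log|x−a|; A/(x−a)² gives −A/(x−a).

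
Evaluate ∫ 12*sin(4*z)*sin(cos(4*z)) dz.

Let u = cos(4*z), so du = (-4*sin(4*z)) dz.
Rewriting, the integral becomes -3·∫ sin(u) du = -3·-cos(u).
Substituting back, u = cos(4*z).

3*cos(cos(4*z)) + C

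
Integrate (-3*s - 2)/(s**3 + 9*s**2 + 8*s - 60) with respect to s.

-log(s - 2)/7 - 13*log(s + 5)/7 + 2*log(s + 6) + C

Factor the denominator: (s - 2)*(s + 5)*(s + 6).
Partial-fraction decomposition: 2/(s + 6) - 13/(7*(s + 5)) - 1/(7*(s - 2)).
Integrate each term: A/(s−a) contributes A·log|s−a|.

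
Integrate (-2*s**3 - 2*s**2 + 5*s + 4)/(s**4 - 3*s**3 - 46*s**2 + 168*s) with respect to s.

log(s)/42 - 235*log(s - 6)/78 + 17*log(s - 4)/11 - 557*log(s + 7)/1001 + C

Factor the denominator: s*(s - 6)*(s - 4)*(s + 7).
Partial-fraction decomposition: -557/(1001*(s + 7)) + 17/(11*(s - 4)) - 235/(78*(s - 6)) + 1/(42*s).
Integrate each term: A/(s−a) contributes A·log|s−a|.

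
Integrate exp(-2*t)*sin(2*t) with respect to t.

-exp(-2*t)*sin(2*t)/4 - exp(-2*t)*cos(2*t)/4 + C

Let I denote the integral. Integrate by parts with u = sin(2*t), dv = exp(-2*t) dt, so v = -exp(-2*t)/2: I = -exp(-2*t)*sin(2*t)/2 + ∫ exp(-2*t)*cos(2*t) dt.
Apply parts again with u = cos(2*t), dv = exp(-2*t) dt: ∫ exp(-2*t)*cos(2*t) dt = -exp(-2*t)*cos(2*t)/2 − I. Substituting back brings back I: I = -exp(-2*t)*sin(2*t)/2 - exp(-2*t)*cos(2*t)/2 − I.
Solving for I: (1 + 1)·I equals the remaining terms, so I = (1/2)·(-exp(-2*t)*sin(2*t)/2 - exp(-2*t)*cos(2*t)/2).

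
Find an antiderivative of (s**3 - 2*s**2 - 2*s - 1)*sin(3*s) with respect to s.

Use integration by parts with u = s**3 - 2*s**2 - 2*s - 1, dv = sin(3*s) ds, so v = -cos(3*s)/3.
Apply parts 3 times (tabular method): alternate signs, differentiate u down to 0, integrate dv up.

-s**3*cos(3*s)/3 + s**2*sin(3*s)/3 + 2*s**2*cos(3*s)/3 - 4*s*sin(3*s)/9 + 8*s*cos(3*s)/9 - 8*sin(3*s)/27 + 5*cos(3*s)/27 + C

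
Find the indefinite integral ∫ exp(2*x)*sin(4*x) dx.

exp(2*x)*sin(4*x)/10 - exp(2*x)*cos(4*x)/5 + C

Let I denote the integral. Integrate by parts with u = sin(4*x), dv = exp(2*x) dx, so v = exp(2*x)/2: I = exp(2*x)*sin(4*x)/2 − 2·∫ exp(2*x)*cos(4*x) dx.
Apply parts again with u = cos(4*x), dv = exp(2*x) dx: ∫ exp(2*x)*cos(4*x) dx = exp(2*x)*cos(4*x)/2 + 2·I. Substituting back brings back I: I = exp(2*x)*sin(4*x)/2 - exp(2*x)*cos(4*x) − 4·I.
Solving for I: (1 + 4)·I equals the remaining terms, so I = (1/5)·(exp(2*x)*sin(4*x)/2 - exp(2*x)*cos(4*x)).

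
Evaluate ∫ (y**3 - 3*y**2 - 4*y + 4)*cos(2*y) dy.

y**3*sin(2*y)/2 - 3*y**2*sin(2*y)/2 + 3*y**2*cos(2*y)/4 - 11*y*sin(2*y)/4 - 3*y*cos(2*y)/2 + 11*sin(2*y)/4 - 11*cos(2*y)/8 + C

Use integration by parts with u = y**3 - 3*y**2 - 4*y + 4, dv = cos(2*y) dy, so v = sin(2*y)/2.
Apply parts 3 times (tabular method): alternate signs, differentiate u down to 0, integrate dv up.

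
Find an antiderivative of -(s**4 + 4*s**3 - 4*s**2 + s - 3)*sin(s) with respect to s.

s**4*cos(s) - 4*s**3*sin(s) + 4*s**3*cos(s) - 12*s**2*sin(s) - 16*s**2*cos(s) + 32*s*sin(s) - 23*s*cos(s) + 23*sin(s) + 29*cos(s) + C

Use integration by parts with u = s**4 + 4*s**3 - 4*s**2 + s - 3, dv = -sin(s) ds, so v = cos(s).
Apply parts 4 times (tabular method): alternate signs, differentiate u down to 0, integrate dv up.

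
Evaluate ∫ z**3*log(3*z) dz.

z**4*(log(z) + log(3))/4 - z**4/16 + C

Use integration by parts with u = log(3*z), dv = z**3 dz.
Then du = 1/z dz and v = z**4/4.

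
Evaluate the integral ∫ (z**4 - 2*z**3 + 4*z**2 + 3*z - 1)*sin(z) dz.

Use integration by parts with u = z**4 - 2*z**3 + 4*z**2 + 3*z - 1, dv = sin(z) dz, so v = -cos(z).
Apply parts 4 times (tabular method): alternate signs, differentiate u down to 0, integrate dv up.

-z**4*cos(z) + 4*z**3*sin(z) + 2*z**3*cos(z) - 6*z**2*sin(z) + 8*z**2*cos(z) - 16*z*sin(z) - 15*z*cos(z) + 15*sin(z) - 15*cos(z) + C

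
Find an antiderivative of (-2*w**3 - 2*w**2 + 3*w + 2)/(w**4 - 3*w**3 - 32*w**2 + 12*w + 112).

Factor the denominator: (w - 7)*(w - 2)*(w + 2)*(w + 4).
Partial-fraction decomposition: -43/(66*(w + 4)) + 1/(18*(w + 2)) + 2/(15*(w - 2)) - 761/(495*(w - 7)).
Integrate each term: A/(w−a) contributes A·log|w−a|.

-761*log(w - 7)/495 + 2*log(w - 2)/15 + log(w + 2)/18 - 43*log(w + 4)/66 + C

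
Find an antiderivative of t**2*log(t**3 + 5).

Let u = t**3 + 5, so du = (3*t**2) dt.
The integral becomes (1/3)·∫ log(u) du; integrate by parts with u′=log(u), dv′=du.

t**3*log(t**3 + 5)/3 - t**3/3 + 5*log(t**3 + 5)/3 + C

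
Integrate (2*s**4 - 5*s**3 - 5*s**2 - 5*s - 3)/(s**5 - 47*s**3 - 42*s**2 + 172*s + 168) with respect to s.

701*log(s - 7)/1170 + 41*log(s - 2)/480 + log(s + 1)/30 - 59*log(s + 2)/144 + 3519*log(s + 6)/2080 + C

Factor the denominator: (s - 7)*(s - 2)*(s + 1)*(s + 2)*(s + 6).
Partial-fraction decomposition: 3519/(2080*(s + 6)) - 59/(144*(s + 2)) + 1/(30*(s + 1)) + 41/(480*(s - 2)) + 701/(1170*(s - 7)).
Integrate each term: A/(s−a) contributes A·log|s−a|.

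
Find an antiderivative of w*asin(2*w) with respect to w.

w**2*asin(2*w)/2 + w*sqrt(-4*w**2 + 1)/8 - asin(2*w)/16 + C

Use integration by parts with u = arcsin(2*w), dv = w dw.
Then du = 2/sqrt(-4*w**2 + 1) dw.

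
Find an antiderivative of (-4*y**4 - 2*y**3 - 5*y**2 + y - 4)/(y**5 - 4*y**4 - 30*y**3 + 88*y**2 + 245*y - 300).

Factor the denominator: (y - 5)**2*(y - 1)*(y + 3)*(y + 4).
Partial-fraction decomposition: -328/(135*(y + 4)) + 161/(128*(y + 3)) - 7/(160*(y - 1)) - 9623/(3456*(y - 5)) - 479/(48*(y - 5)**2).
Integrate each term; A/(y−a) gives A·log|y−a|; A/(y−a)² gives −A/(y−a).

-9623*log(y - 5)/3456 - 7*log(y - 1)/160 + 161*log(y + 3)/128 - 328*log(y + 4)/135 + 479/(48*y - 240) + C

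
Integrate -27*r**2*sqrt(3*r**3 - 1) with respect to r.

-2*(3*r**3 - 1)**(3/2) + C

Let u = 3*r**3 - 1, so du = (9*r**2) dr.
Rewriting, the integral becomes -3·∫ √u du = -3·(2/3)u^(3/2).
Substituting back, u = 3*r**3 - 1.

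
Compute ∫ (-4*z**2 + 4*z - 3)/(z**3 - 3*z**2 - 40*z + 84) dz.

Factor the denominator: (z - 7)*(z - 2)*(z + 6).
Partial-fraction decomposition: -171/(104*(z + 6)) + 11/(40*(z - 2)) - 171/(65*(z - 7)).
Integrate each term: A/(z−a) contributes A·log|z−a|.

-171*log(z - 7)/65 + 11*log(z - 2)/40 - 171*log(z + 6)/104 + C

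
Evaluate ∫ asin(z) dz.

Use integration by parts with u = arcsin(z), dv = dz.
Then du = 1/sqrt(-z**2 + 1) dz.

z*asin(z) + sqrt(-z**2 + 1) + C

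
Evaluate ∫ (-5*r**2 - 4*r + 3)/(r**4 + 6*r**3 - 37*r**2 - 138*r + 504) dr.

Factor the denominator: (r - 4)*(r - 3)*(r + 6)*(r + 7).
Partial-fraction decomposition: 107/(55*(r + 7)) - 17/(10*(r + 6)) + 3/(5*(r - 3)) - 93/(110*(r - 4)).
Integrate each term: A/(r−a) contributes A·log|r−a|.

-93*log(r - 4)/110 + 3*log(r - 3)/5 - 17*log(r + 6)/10 + 107*log(r + 7)/55 + C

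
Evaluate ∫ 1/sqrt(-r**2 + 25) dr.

asin(r/5) + C

Substitute r = 5·sin(θ), so dr = 5·cos(θ) dθ and the radical becomes sqrt(-r**2 + 25) = 5·cos(θ) by the Pythagorean identity.
Integrate the resulting trig expression in θ, then back-substitute θ = asin(r/5), sin(θ) = r/5, cos(θ) = sqrt(-r**2 + 25)/5 (absorbing any constant into C).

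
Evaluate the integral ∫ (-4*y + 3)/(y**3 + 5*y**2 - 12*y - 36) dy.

Factor the denominator: (y - 3)*(y + 2)*(y + 6).
Partial-fraction decomposition: 3/(4*(y + 6)) - 11/(20*(y + 2)) - 1/(5*(y - 3)).
Integrate each term: A/(y−a) contributes A·log|y−a|.

-log(y - 3)/5 - 11*log(y + 2)/20 + 3*log(y + 6)/4 + C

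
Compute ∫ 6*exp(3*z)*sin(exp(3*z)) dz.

Let u = exp(3*z), so du = (3*exp(3*z)) dz.
Rewriting, the integral becomes 2·∫ sin(u) du = 2·-cos(u).
Substituting back, u = exp(3*z).

-2*cos(exp(3*z)) + C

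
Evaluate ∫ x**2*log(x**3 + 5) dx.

Let u = x**3 + 5, so du = (3*x**2) dx.
The integral becomes (1/3)·∫ log(u) du; integrate by parts with u′=log(u), dv′=du.

x**3*log(x**3 + 5)/3 - x**3/3 + 5*log(x**3 + 5)/3 + C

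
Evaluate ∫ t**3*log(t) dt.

Use integration by parts with u = log(t), dv = t**3 dt.
Then du = 1/t dt and v = t**4/4.

t**4*log(t)/4 - t**4/16 + C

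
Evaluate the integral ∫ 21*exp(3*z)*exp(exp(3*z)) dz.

7*exp(exp(3*z)) + C

Let u = exp(3*z), so du = (3*exp(3*z)) dz.
Rewriting, the integral becomes 7·∫ e^u du = 7·e^u.
Substituting back, u = exp(3*z).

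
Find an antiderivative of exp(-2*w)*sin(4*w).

-exp(-2*w)*sin(4*w)/10 - exp(-2*w)*cos(4*w)/5 + C

Let I denote the integral. Integrate by parts with u = sin(4*w), dv = exp(-2*w) dw, so v = -exp(-2*w)/2: I = -exp(-2*w)*sin(4*w)/2 + 2·∫ exp(-2*w)*cos(4*w) dw.
Apply parts again with u = cos(4*w), dv = exp(-2*w) dw: ∫ exp(-2*w)*cos(4*w) dw = -exp(-2*w)*cos(4*w)/2 − 2·I. Substituting back brings back I: I = -exp(-2*w)*sin(4*w)/2 - exp(-2*w)*cos(4*w) − 4·I.
Solving for I: (1 + 4)·I equals the remaining terms, so I = (1/5)·(-exp(-2*w)*sin(4*w)/2 - exp(-2*w)*cos(4*w)).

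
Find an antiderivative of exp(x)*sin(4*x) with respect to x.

exp(x)*sin(4*x)/17 - 4*exp(x)*cos(4*x)/17 + C

Let I denote the integral. Integrate by parts with u = sin(4*x), dv = exp(x) dx, so v = exp(x): I = exp(x)*sin(4*x) − 4·∫ exp(x)*cos(4*x) dx.
Apply parts again with u = cos(4*x), dv = exp(x) dx: ∫ exp(x)*cos(4*x) dx = exp(x)*cos(4*x) + 4·I. Substituting back brings back I: I = exp(x)*sin(4*x) - 4*exp(x)*cos(4*x) − 16·I.
Solving for I: (1 + 16)·I equals the remaining terms, so I = (1/17)·(exp(x)*sin(4*x) - 4*exp(x)*cos(4*x)).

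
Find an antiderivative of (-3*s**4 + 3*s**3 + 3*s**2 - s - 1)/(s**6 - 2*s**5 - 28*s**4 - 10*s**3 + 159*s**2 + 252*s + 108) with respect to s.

-3139*log(s - 6)/10584 + 139*log(s - 3)/1440 + 485*log(s + 1)/1568 - 59*log(s + 2)/40 + 295*log(s + 3)/216 + 3/(56*s + 56) + C

Factor the denominator: (s - 6)*(s - 3)*(s + 1)**2*(s + 2)*(s + 3).
Partial-fraction decomposition: 295/(216*(s + 3)) - 59/(40*(s + 2)) + 485/(1568*(s + 1)) - 3/(56*(s + 1)**2) + 139/(1440*(s - 3)) - 3139/(10584*(s - 6)).
Integrate each term; A/(s−a) gives A·log|s−a|; A/(s−a)² gives −A/(s−a).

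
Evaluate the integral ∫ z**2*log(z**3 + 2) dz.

Let u = z**3 + 2, so du = (3*z**2) dz.
The integral becomes (1/3)·∫ log(u) du; integrate by parts with u′=log(u), dv′=du.

z**3*log(z**3 + 2)/3 - z**3/3 + 2*log(z**3 + 2)/3 + C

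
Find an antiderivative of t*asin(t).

Use integration by parts with u = arcsin(t), dv = t dt.
Then du = 1/sqrt(-t**2 + 1) dt.

t**2*asin(t)/2 + t*sqrt(-t**2 + 1)/4 - asin(t)/4 + C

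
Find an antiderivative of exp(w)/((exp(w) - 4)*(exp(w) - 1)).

log(exp(w) - 4)/3 - log(exp(w) - 1)/3 + C

Let u = e^w, du = e^w dw.
The integral becomes ∫ du/((u-4)(u-1)); decompose into partial fractions.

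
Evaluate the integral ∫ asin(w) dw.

w*asin(w) + sqrt(-w**2 + 1) + C

Use integration by parts with u = arcsin(w), dv = dw.
Then du = 1/sqrt(-w**2 + 1) dw.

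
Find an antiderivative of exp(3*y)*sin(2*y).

3*exp(3*y)*sin(2*y)/13 - 2*exp(3*y)*cos(2*y)/13 + C

Let I denote the integral. Integrate by parts with u = sin(2*y), dv = exp(3*y) dy, so v = exp(3*y)/3: I = exp(3*y)*sin(2*y)/3 − (2/3)·∫ exp(3*y)*cos(2*y) dy.
Apply parts again with u = cos(2*y), dv = exp(3*y) dy: ∫ exp(3*y)*cos(2*y) dy = exp(3*y)*cos(2*y)/3 + (2/3)·I. Substituting back brings back I: I = exp(3*y)*sin(2*y)/3 - 2*exp(3*y)*cos(2*y)/9 − (4/9)·I.
Solving for I: (1 + 4/9)·I equals the remaining terms, so I = (9/13)·(exp(3*y)*sin(2*y)/3 - 2*exp(3*y)*cos(2*y)/9).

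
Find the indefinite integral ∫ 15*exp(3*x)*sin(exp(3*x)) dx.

-5*cos(exp(3*x)) + C

Let u = exp(3*x), so du = (3*exp(3*x)) dx.
Rewriting, the integral becomes 5·∫ sin(u) du = 5·-cos(u).
Substituting back, u = exp(3*x).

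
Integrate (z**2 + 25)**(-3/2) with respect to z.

Substitute z = 5·tan(θ), so dz = 5·sec(θ)^2 dθ and the radical becomes sqrt(z**2 + 25) = 5·sec(θ) by the Pythagorean identity.
Integrate the resulting trig expression in θ, then back-substitute tan(θ) = z/5, sec(θ) = sqrt(z**2 + 25)/5 (absorbing any constant into C).

z/(25*sqrt(z**2 + 25)) + C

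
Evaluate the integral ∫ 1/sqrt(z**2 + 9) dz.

log(z + sqrt(z**2 + 9)) + C

Substitute z = 3·tan(θ), so dz = 3·sec(θ)^2 dθ and the radical becomes sqrt(z**2 + 9) = 3·sec(θ) by the Pythagorean identity.
Integrate the resulting trig expression in θ, then back-substitute tan(θ) = z/3, sec(θ) = sqrt(z**2 + 9)/3 (absorbing any constant into C).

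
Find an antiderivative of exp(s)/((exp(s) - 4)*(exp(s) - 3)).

Let u = e^s, du = e^s ds.
The integral becomes ∫ du/((u-4)(u-3)); decompose into partial fractions.

log(exp(s) - 4) - log(exp(s) - 3) + C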